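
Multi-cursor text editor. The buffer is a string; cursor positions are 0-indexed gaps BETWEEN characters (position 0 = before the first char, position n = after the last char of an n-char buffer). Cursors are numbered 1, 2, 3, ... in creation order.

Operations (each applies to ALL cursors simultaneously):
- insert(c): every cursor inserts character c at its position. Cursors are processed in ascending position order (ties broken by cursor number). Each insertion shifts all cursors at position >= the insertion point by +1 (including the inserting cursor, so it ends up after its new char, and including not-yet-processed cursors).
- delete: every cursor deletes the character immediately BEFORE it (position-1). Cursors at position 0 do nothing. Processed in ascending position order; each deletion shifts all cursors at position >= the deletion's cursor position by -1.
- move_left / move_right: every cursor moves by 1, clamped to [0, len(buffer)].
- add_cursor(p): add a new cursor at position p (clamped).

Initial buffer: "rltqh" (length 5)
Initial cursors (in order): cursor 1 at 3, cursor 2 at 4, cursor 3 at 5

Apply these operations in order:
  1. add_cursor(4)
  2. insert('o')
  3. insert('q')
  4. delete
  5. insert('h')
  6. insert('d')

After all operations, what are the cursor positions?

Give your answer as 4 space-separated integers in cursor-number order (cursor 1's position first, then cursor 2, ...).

Answer: 6 13 17 13

Derivation:
After op 1 (add_cursor(4)): buffer="rltqh" (len 5), cursors c1@3 c2@4 c4@4 c3@5, authorship .....
After op 2 (insert('o')): buffer="rltoqooho" (len 9), cursors c1@4 c2@7 c4@7 c3@9, authorship ...1.24.3
After op 3 (insert('q')): buffer="rltoqqooqqhoq" (len 13), cursors c1@5 c2@10 c4@10 c3@13, authorship ...11.2424.33
After op 4 (delete): buffer="rltoqooho" (len 9), cursors c1@4 c2@7 c4@7 c3@9, authorship ...1.24.3
After op 5 (insert('h')): buffer="rltohqoohhhoh" (len 13), cursors c1@5 c2@10 c4@10 c3@13, authorship ...11.2424.33
After op 6 (insert('d')): buffer="rltohdqoohhddhohd" (len 17), cursors c1@6 c2@13 c4@13 c3@17, authorship ...111.242424.333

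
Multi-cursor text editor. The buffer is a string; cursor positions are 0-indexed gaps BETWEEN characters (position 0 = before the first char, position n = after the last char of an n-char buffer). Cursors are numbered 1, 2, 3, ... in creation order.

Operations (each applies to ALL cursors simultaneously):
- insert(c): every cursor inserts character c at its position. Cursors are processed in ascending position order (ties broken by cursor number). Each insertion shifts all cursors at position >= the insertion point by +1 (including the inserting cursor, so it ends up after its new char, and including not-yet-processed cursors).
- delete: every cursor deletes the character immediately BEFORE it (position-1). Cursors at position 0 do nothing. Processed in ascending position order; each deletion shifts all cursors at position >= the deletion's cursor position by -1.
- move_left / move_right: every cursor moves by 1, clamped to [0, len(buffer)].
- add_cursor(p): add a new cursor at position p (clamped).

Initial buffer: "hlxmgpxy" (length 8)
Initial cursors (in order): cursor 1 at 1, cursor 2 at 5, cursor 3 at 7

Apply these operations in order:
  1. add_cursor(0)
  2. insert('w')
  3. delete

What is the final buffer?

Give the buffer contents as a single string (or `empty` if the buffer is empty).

After op 1 (add_cursor(0)): buffer="hlxmgpxy" (len 8), cursors c4@0 c1@1 c2@5 c3@7, authorship ........
After op 2 (insert('w')): buffer="whwlxmgwpxwy" (len 12), cursors c4@1 c1@3 c2@8 c3@11, authorship 4.1....2..3.
After op 3 (delete): buffer="hlxmgpxy" (len 8), cursors c4@0 c1@1 c2@5 c3@7, authorship ........

Answer: hlxmgpxy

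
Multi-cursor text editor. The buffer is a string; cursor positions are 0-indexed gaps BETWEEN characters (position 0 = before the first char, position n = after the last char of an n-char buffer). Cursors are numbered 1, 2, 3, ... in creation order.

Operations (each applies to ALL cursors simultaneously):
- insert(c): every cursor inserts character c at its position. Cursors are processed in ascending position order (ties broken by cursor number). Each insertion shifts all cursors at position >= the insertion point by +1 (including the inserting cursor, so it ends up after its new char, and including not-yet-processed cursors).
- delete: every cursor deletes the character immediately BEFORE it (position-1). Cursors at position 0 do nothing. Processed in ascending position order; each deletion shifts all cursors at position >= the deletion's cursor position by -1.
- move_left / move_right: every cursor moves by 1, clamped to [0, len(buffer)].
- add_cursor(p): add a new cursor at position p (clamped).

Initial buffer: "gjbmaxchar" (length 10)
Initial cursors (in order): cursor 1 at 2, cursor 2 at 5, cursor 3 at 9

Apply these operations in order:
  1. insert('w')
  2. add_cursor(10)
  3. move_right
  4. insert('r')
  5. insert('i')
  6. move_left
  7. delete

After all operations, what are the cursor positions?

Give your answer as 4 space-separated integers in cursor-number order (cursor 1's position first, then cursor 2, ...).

After op 1 (insert('w')): buffer="gjwbmawxchawr" (len 13), cursors c1@3 c2@7 c3@12, authorship ..1...2....3.
After op 2 (add_cursor(10)): buffer="gjwbmawxchawr" (len 13), cursors c1@3 c2@7 c4@10 c3@12, authorship ..1...2....3.
After op 3 (move_right): buffer="gjwbmawxchawr" (len 13), cursors c1@4 c2@8 c4@11 c3@13, authorship ..1...2....3.
After op 4 (insert('r')): buffer="gjwbrmawxrcharwrr" (len 17), cursors c1@5 c2@10 c4@14 c3@17, authorship ..1.1..2.2...43.3
After op 5 (insert('i')): buffer="gjwbrimawxrichariwrri" (len 21), cursors c1@6 c2@12 c4@17 c3@21, authorship ..1.11..2.22...443.33
After op 6 (move_left): buffer="gjwbrimawxrichariwrri" (len 21), cursors c1@5 c2@11 c4@16 c3@20, authorship ..1.11..2.22...443.33
After op 7 (delete): buffer="gjwbimawxichaiwri" (len 17), cursors c1@4 c2@9 c4@13 c3@16, authorship ..1.1..2.2...43.3

Answer: 4 9 16 13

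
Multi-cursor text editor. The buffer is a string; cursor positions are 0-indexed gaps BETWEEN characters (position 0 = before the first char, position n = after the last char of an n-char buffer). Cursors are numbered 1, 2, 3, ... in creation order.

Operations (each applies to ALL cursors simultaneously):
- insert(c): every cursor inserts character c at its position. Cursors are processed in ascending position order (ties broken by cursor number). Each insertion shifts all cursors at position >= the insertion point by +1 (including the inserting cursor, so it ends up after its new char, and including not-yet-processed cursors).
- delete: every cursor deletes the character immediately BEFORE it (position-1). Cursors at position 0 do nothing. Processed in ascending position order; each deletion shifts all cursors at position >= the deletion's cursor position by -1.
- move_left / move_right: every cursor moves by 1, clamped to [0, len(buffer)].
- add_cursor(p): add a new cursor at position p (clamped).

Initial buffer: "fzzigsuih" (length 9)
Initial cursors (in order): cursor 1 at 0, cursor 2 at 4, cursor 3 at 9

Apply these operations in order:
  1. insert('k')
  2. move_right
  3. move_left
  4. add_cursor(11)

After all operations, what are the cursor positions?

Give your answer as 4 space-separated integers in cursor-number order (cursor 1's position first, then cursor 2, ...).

Answer: 1 6 11 11

Derivation:
After op 1 (insert('k')): buffer="kfzzikgsuihk" (len 12), cursors c1@1 c2@6 c3@12, authorship 1....2.....3
After op 2 (move_right): buffer="kfzzikgsuihk" (len 12), cursors c1@2 c2@7 c3@12, authorship 1....2.....3
After op 3 (move_left): buffer="kfzzikgsuihk" (len 12), cursors c1@1 c2@6 c3@11, authorship 1....2.....3
After op 4 (add_cursor(11)): buffer="kfzzikgsuihk" (len 12), cursors c1@1 c2@6 c3@11 c4@11, authorship 1....2.....3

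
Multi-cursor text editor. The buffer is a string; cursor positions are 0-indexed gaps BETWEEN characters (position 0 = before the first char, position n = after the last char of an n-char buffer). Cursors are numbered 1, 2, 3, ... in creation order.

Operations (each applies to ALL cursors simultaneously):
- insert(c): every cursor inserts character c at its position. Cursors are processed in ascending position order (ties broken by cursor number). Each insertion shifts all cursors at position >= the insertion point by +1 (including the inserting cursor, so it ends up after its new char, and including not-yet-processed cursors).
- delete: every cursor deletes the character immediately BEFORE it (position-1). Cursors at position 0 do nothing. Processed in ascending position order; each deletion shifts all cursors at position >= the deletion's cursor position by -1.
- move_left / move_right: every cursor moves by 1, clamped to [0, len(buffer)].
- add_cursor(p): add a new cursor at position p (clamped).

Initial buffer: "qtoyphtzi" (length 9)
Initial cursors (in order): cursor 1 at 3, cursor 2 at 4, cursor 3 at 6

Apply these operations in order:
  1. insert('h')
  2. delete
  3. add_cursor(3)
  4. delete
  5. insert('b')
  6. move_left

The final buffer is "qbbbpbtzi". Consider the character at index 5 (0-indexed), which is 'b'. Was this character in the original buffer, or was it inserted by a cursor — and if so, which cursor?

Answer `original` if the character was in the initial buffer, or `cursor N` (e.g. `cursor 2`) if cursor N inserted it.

After op 1 (insert('h')): buffer="qtohyhphhtzi" (len 12), cursors c1@4 c2@6 c3@9, authorship ...1.2..3...
After op 2 (delete): buffer="qtoyphtzi" (len 9), cursors c1@3 c2@4 c3@6, authorship .........
After op 3 (add_cursor(3)): buffer="qtoyphtzi" (len 9), cursors c1@3 c4@3 c2@4 c3@6, authorship .........
After op 4 (delete): buffer="qptzi" (len 5), cursors c1@1 c2@1 c4@1 c3@2, authorship .....
After op 5 (insert('b')): buffer="qbbbpbtzi" (len 9), cursors c1@4 c2@4 c4@4 c3@6, authorship .124.3...
After op 6 (move_left): buffer="qbbbpbtzi" (len 9), cursors c1@3 c2@3 c4@3 c3@5, authorship .124.3...
Authorship (.=original, N=cursor N): . 1 2 4 . 3 . . .
Index 5: author = 3

Answer: cursor 3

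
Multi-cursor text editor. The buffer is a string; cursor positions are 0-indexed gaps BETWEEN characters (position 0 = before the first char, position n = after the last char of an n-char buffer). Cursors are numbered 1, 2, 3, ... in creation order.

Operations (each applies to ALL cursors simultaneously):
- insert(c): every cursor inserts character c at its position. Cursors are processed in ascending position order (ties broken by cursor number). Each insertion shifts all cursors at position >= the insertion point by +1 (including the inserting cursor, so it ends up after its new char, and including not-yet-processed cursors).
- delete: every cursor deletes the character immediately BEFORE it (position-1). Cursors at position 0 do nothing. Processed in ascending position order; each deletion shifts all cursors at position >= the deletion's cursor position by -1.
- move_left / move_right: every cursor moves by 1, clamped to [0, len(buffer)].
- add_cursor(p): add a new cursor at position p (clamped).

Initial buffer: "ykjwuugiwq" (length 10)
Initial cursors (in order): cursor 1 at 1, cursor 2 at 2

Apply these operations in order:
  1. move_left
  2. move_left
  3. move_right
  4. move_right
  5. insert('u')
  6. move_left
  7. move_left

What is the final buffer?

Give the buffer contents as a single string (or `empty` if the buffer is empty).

After op 1 (move_left): buffer="ykjwuugiwq" (len 10), cursors c1@0 c2@1, authorship ..........
After op 2 (move_left): buffer="ykjwuugiwq" (len 10), cursors c1@0 c2@0, authorship ..........
After op 3 (move_right): buffer="ykjwuugiwq" (len 10), cursors c1@1 c2@1, authorship ..........
After op 4 (move_right): buffer="ykjwuugiwq" (len 10), cursors c1@2 c2@2, authorship ..........
After op 5 (insert('u')): buffer="ykuujwuugiwq" (len 12), cursors c1@4 c2@4, authorship ..12........
After op 6 (move_left): buffer="ykuujwuugiwq" (len 12), cursors c1@3 c2@3, authorship ..12........
After op 7 (move_left): buffer="ykuujwuugiwq" (len 12), cursors c1@2 c2@2, authorship ..12........

Answer: ykuujwuugiwq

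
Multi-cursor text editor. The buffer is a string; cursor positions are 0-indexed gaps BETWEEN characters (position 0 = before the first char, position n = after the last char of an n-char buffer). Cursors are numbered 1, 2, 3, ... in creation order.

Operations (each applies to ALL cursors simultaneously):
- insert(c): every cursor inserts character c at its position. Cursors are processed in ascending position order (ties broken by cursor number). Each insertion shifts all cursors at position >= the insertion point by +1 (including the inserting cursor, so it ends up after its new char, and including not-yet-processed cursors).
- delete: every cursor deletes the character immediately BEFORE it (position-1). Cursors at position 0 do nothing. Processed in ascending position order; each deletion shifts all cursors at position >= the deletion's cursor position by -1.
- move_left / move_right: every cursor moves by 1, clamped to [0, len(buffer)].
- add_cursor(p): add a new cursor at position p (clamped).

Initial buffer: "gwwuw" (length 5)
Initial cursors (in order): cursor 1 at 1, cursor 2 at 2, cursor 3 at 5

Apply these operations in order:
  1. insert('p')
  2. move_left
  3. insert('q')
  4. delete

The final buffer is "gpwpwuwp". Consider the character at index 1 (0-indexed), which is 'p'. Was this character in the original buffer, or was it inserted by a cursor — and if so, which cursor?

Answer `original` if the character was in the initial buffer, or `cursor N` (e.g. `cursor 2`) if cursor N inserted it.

Answer: cursor 1

Derivation:
After op 1 (insert('p')): buffer="gpwpwuwp" (len 8), cursors c1@2 c2@4 c3@8, authorship .1.2...3
After op 2 (move_left): buffer="gpwpwuwp" (len 8), cursors c1@1 c2@3 c3@7, authorship .1.2...3
After op 3 (insert('q')): buffer="gqpwqpwuwqp" (len 11), cursors c1@2 c2@5 c3@10, authorship .11.22...33
After op 4 (delete): buffer="gpwpwuwp" (len 8), cursors c1@1 c2@3 c3@7, authorship .1.2...3
Authorship (.=original, N=cursor N): . 1 . 2 . . . 3
Index 1: author = 1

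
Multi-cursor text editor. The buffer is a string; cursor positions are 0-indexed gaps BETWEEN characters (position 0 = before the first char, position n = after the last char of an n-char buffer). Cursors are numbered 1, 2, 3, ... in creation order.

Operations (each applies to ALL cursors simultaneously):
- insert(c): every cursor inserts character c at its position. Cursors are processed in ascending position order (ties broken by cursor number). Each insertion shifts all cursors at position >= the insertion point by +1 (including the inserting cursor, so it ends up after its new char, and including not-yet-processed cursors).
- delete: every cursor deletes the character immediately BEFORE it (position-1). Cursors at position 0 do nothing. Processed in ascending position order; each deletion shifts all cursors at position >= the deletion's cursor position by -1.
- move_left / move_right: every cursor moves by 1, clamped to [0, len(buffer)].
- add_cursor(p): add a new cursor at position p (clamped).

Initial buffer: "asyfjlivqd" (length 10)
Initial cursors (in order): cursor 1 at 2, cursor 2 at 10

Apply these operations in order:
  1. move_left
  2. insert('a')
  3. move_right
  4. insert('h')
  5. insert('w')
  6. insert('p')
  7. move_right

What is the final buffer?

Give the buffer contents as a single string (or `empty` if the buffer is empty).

After op 1 (move_left): buffer="asyfjlivqd" (len 10), cursors c1@1 c2@9, authorship ..........
After op 2 (insert('a')): buffer="aasyfjlivqad" (len 12), cursors c1@2 c2@11, authorship .1........2.
After op 3 (move_right): buffer="aasyfjlivqad" (len 12), cursors c1@3 c2@12, authorship .1........2.
After op 4 (insert('h')): buffer="aashyfjlivqadh" (len 14), cursors c1@4 c2@14, authorship .1.1.......2.2
After op 5 (insert('w')): buffer="aashwyfjlivqadhw" (len 16), cursors c1@5 c2@16, authorship .1.11.......2.22
After op 6 (insert('p')): buffer="aashwpyfjlivqadhwp" (len 18), cursors c1@6 c2@18, authorship .1.111.......2.222
After op 7 (move_right): buffer="aashwpyfjlivqadhwp" (len 18), cursors c1@7 c2@18, authorship .1.111.......2.222

Answer: aashwpyfjlivqadhwp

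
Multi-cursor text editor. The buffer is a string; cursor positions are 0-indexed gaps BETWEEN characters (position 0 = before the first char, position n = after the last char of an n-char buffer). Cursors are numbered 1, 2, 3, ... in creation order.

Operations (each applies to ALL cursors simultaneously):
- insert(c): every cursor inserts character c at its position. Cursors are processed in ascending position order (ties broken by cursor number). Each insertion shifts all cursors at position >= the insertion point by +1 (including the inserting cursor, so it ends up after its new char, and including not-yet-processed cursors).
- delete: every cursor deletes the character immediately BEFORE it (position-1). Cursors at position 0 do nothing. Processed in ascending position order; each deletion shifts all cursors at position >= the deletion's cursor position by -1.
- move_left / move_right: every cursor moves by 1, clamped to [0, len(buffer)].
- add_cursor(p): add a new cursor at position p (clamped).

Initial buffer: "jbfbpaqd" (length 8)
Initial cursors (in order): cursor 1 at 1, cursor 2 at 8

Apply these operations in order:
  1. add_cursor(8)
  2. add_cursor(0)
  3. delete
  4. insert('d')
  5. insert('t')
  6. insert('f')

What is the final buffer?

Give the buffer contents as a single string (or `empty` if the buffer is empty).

After op 1 (add_cursor(8)): buffer="jbfbpaqd" (len 8), cursors c1@1 c2@8 c3@8, authorship ........
After op 2 (add_cursor(0)): buffer="jbfbpaqd" (len 8), cursors c4@0 c1@1 c2@8 c3@8, authorship ........
After op 3 (delete): buffer="bfbpa" (len 5), cursors c1@0 c4@0 c2@5 c3@5, authorship .....
After op 4 (insert('d')): buffer="ddbfbpadd" (len 9), cursors c1@2 c4@2 c2@9 c3@9, authorship 14.....23
After op 5 (insert('t')): buffer="ddttbfbpaddtt" (len 13), cursors c1@4 c4@4 c2@13 c3@13, authorship 1414.....2323
After op 6 (insert('f')): buffer="ddttffbfbpaddttff" (len 17), cursors c1@6 c4@6 c2@17 c3@17, authorship 141414.....232323

Answer: ddttffbfbpaddttff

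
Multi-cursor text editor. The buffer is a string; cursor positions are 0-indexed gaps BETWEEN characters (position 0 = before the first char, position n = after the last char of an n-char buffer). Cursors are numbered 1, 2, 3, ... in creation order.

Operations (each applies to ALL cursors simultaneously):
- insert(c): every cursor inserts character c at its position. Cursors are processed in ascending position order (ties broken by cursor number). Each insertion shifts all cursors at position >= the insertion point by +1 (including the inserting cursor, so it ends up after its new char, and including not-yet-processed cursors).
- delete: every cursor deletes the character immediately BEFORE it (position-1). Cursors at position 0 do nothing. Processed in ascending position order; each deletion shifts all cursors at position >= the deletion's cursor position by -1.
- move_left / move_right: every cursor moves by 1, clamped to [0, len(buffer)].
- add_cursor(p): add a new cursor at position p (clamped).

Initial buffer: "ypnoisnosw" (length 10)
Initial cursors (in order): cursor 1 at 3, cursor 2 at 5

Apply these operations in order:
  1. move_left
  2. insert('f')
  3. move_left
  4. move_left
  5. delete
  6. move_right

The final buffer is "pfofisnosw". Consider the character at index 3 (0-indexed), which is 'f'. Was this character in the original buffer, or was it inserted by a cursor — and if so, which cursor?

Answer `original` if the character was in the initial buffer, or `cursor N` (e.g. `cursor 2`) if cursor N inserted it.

Answer: cursor 2

Derivation:
After op 1 (move_left): buffer="ypnoisnosw" (len 10), cursors c1@2 c2@4, authorship ..........
After op 2 (insert('f')): buffer="ypfnofisnosw" (len 12), cursors c1@3 c2@6, authorship ..1..2......
After op 3 (move_left): buffer="ypfnofisnosw" (len 12), cursors c1@2 c2@5, authorship ..1..2......
After op 4 (move_left): buffer="ypfnofisnosw" (len 12), cursors c1@1 c2@4, authorship ..1..2......
After op 5 (delete): buffer="pfofisnosw" (len 10), cursors c1@0 c2@2, authorship .1.2......
After op 6 (move_right): buffer="pfofisnosw" (len 10), cursors c1@1 c2@3, authorship .1.2......
Authorship (.=original, N=cursor N): . 1 . 2 . . . . . .
Index 3: author = 2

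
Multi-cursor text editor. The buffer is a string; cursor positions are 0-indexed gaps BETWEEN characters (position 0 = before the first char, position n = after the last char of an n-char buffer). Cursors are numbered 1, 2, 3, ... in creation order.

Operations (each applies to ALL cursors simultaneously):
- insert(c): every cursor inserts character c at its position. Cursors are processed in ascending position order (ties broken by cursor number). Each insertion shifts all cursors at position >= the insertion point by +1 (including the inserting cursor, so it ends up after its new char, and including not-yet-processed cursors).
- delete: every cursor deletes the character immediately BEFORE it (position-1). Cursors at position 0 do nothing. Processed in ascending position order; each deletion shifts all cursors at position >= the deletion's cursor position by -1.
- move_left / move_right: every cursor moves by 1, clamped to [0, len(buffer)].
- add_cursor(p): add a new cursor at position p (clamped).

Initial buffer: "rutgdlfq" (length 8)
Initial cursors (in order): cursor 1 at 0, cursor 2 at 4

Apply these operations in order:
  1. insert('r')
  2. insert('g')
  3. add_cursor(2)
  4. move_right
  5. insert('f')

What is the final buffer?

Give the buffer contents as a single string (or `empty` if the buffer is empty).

After op 1 (insert('r')): buffer="rrutgrdlfq" (len 10), cursors c1@1 c2@6, authorship 1....2....
After op 2 (insert('g')): buffer="rgrutgrgdlfq" (len 12), cursors c1@2 c2@8, authorship 11....22....
After op 3 (add_cursor(2)): buffer="rgrutgrgdlfq" (len 12), cursors c1@2 c3@2 c2@8, authorship 11....22....
After op 4 (move_right): buffer="rgrutgrgdlfq" (len 12), cursors c1@3 c3@3 c2@9, authorship 11....22....
After op 5 (insert('f')): buffer="rgrffutgrgdflfq" (len 15), cursors c1@5 c3@5 c2@12, authorship 11.13...22.2...

Answer: rgrffutgrgdflfq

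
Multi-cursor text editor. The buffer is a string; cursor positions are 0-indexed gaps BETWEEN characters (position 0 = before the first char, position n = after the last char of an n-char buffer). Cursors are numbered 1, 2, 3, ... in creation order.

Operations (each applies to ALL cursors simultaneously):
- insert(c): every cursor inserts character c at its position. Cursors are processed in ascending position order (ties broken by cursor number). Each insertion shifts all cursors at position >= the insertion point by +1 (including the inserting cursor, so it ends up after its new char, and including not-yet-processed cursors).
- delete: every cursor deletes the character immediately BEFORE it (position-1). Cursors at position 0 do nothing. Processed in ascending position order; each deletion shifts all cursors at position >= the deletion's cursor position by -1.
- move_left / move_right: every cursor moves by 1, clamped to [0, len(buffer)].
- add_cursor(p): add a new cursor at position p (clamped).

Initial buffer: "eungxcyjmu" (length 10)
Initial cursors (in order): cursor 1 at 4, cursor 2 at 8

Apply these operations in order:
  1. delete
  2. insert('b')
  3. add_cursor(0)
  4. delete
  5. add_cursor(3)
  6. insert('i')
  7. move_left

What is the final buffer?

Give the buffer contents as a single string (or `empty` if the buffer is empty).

After op 1 (delete): buffer="eunxcymu" (len 8), cursors c1@3 c2@6, authorship ........
After op 2 (insert('b')): buffer="eunbxcybmu" (len 10), cursors c1@4 c2@8, authorship ...1...2..
After op 3 (add_cursor(0)): buffer="eunbxcybmu" (len 10), cursors c3@0 c1@4 c2@8, authorship ...1...2..
After op 4 (delete): buffer="eunxcymu" (len 8), cursors c3@0 c1@3 c2@6, authorship ........
After op 5 (add_cursor(3)): buffer="eunxcymu" (len 8), cursors c3@0 c1@3 c4@3 c2@6, authorship ........
After op 6 (insert('i')): buffer="ieuniixcyimu" (len 12), cursors c3@1 c1@6 c4@6 c2@10, authorship 3...14...2..
After op 7 (move_left): buffer="ieuniixcyimu" (len 12), cursors c3@0 c1@5 c4@5 c2@9, authorship 3...14...2..

Answer: ieuniixcyimu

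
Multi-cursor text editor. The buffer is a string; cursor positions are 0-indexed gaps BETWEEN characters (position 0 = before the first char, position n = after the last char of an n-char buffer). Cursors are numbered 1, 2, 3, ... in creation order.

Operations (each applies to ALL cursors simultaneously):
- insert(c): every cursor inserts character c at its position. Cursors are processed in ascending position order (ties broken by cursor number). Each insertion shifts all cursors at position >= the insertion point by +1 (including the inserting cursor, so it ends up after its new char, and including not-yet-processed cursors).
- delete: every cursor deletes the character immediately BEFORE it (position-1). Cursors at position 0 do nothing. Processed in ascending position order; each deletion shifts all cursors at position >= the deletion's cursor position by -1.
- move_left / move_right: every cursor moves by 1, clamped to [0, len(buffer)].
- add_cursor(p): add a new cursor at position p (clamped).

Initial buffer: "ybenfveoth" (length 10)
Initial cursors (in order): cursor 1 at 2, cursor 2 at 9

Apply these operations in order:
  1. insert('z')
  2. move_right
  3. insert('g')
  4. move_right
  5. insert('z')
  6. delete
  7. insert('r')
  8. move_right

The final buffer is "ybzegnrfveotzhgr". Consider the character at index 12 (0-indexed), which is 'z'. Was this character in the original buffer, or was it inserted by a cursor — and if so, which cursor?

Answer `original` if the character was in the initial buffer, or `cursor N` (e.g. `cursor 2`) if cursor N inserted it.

After op 1 (insert('z')): buffer="ybzenfveotzh" (len 12), cursors c1@3 c2@11, authorship ..1.......2.
After op 2 (move_right): buffer="ybzenfveotzh" (len 12), cursors c1@4 c2@12, authorship ..1.......2.
After op 3 (insert('g')): buffer="ybzegnfveotzhg" (len 14), cursors c1@5 c2@14, authorship ..1.1......2.2
After op 4 (move_right): buffer="ybzegnfveotzhg" (len 14), cursors c1@6 c2@14, authorship ..1.1......2.2
After op 5 (insert('z')): buffer="ybzegnzfveotzhgz" (len 16), cursors c1@7 c2@16, authorship ..1.1.1.....2.22
After op 6 (delete): buffer="ybzegnfveotzhg" (len 14), cursors c1@6 c2@14, authorship ..1.1......2.2
After op 7 (insert('r')): buffer="ybzegnrfveotzhgr" (len 16), cursors c1@7 c2@16, authorship ..1.1.1.....2.22
After op 8 (move_right): buffer="ybzegnrfveotzhgr" (len 16), cursors c1@8 c2@16, authorship ..1.1.1.....2.22
Authorship (.=original, N=cursor N): . . 1 . 1 . 1 . . . . . 2 . 2 2
Index 12: author = 2

Answer: cursor 2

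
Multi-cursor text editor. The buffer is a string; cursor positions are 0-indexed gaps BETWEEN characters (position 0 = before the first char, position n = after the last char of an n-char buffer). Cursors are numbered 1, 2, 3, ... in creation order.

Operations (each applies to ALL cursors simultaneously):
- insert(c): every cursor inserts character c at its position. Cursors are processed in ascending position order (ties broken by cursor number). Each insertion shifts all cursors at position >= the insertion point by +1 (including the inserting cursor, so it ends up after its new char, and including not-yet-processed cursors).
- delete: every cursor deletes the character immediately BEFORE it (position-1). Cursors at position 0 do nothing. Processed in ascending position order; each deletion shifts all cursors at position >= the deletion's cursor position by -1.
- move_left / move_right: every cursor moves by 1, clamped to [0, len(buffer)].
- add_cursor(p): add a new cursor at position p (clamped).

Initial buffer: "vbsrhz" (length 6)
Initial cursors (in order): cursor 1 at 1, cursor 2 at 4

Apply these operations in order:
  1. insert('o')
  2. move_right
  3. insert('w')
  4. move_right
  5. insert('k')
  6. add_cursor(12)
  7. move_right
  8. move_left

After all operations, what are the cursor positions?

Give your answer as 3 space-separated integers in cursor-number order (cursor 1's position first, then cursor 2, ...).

Answer: 6 11 11

Derivation:
After op 1 (insert('o')): buffer="vobsrohz" (len 8), cursors c1@2 c2@6, authorship .1...2..
After op 2 (move_right): buffer="vobsrohz" (len 8), cursors c1@3 c2@7, authorship .1...2..
After op 3 (insert('w')): buffer="vobwsrohwz" (len 10), cursors c1@4 c2@9, authorship .1.1..2.2.
After op 4 (move_right): buffer="vobwsrohwz" (len 10), cursors c1@5 c2@10, authorship .1.1..2.2.
After op 5 (insert('k')): buffer="vobwskrohwzk" (len 12), cursors c1@6 c2@12, authorship .1.1.1.2.2.2
After op 6 (add_cursor(12)): buffer="vobwskrohwzk" (len 12), cursors c1@6 c2@12 c3@12, authorship .1.1.1.2.2.2
After op 7 (move_right): buffer="vobwskrohwzk" (len 12), cursors c1@7 c2@12 c3@12, authorship .1.1.1.2.2.2
After op 8 (move_left): buffer="vobwskrohwzk" (len 12), cursors c1@6 c2@11 c3@11, authorship .1.1.1.2.2.2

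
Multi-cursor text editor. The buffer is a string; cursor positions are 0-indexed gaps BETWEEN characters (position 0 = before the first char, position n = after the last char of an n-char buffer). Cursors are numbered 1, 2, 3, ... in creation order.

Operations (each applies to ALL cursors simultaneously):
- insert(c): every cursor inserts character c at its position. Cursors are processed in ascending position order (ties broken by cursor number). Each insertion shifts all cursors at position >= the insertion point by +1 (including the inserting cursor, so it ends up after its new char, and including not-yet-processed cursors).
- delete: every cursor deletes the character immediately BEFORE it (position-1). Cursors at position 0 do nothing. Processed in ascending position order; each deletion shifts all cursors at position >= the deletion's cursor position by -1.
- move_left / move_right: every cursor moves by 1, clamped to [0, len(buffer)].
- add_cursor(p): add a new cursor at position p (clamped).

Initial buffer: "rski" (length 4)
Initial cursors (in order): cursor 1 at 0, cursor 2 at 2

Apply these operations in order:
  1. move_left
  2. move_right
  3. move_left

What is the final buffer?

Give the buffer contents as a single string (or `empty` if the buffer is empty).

Answer: rski

Derivation:
After op 1 (move_left): buffer="rski" (len 4), cursors c1@0 c2@1, authorship ....
After op 2 (move_right): buffer="rski" (len 4), cursors c1@1 c2@2, authorship ....
After op 3 (move_left): buffer="rski" (len 4), cursors c1@0 c2@1, authorship ....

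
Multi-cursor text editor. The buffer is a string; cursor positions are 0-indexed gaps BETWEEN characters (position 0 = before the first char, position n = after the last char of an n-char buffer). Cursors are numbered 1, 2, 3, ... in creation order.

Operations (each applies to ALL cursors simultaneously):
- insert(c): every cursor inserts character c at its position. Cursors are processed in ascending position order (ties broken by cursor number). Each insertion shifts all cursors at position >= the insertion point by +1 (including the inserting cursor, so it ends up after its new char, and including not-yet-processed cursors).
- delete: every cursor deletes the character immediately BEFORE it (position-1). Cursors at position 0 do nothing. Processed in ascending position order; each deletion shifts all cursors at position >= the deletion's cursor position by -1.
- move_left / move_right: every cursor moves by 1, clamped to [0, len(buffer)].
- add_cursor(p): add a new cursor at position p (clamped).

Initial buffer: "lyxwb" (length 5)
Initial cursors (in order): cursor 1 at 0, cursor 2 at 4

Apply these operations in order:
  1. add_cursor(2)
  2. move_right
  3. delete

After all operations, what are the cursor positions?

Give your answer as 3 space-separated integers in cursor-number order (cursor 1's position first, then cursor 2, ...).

After op 1 (add_cursor(2)): buffer="lyxwb" (len 5), cursors c1@0 c3@2 c2@4, authorship .....
After op 2 (move_right): buffer="lyxwb" (len 5), cursors c1@1 c3@3 c2@5, authorship .....
After op 3 (delete): buffer="yw" (len 2), cursors c1@0 c3@1 c2@2, authorship ..

Answer: 0 2 1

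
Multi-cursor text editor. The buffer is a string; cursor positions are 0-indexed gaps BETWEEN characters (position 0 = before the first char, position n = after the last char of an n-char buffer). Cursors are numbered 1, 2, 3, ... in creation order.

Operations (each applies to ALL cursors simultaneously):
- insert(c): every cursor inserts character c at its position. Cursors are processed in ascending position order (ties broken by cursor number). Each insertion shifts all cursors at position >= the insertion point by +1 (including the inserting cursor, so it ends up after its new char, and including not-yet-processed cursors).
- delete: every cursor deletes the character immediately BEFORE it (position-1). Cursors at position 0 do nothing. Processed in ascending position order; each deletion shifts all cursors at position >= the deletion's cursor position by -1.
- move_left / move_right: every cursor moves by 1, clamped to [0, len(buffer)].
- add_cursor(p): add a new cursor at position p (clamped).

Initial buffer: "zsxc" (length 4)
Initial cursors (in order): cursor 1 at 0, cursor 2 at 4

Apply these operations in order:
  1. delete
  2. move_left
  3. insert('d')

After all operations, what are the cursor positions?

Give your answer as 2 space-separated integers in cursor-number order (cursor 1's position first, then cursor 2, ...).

After op 1 (delete): buffer="zsx" (len 3), cursors c1@0 c2@3, authorship ...
After op 2 (move_left): buffer="zsx" (len 3), cursors c1@0 c2@2, authorship ...
After op 3 (insert('d')): buffer="dzsdx" (len 5), cursors c1@1 c2@4, authorship 1..2.

Answer: 1 4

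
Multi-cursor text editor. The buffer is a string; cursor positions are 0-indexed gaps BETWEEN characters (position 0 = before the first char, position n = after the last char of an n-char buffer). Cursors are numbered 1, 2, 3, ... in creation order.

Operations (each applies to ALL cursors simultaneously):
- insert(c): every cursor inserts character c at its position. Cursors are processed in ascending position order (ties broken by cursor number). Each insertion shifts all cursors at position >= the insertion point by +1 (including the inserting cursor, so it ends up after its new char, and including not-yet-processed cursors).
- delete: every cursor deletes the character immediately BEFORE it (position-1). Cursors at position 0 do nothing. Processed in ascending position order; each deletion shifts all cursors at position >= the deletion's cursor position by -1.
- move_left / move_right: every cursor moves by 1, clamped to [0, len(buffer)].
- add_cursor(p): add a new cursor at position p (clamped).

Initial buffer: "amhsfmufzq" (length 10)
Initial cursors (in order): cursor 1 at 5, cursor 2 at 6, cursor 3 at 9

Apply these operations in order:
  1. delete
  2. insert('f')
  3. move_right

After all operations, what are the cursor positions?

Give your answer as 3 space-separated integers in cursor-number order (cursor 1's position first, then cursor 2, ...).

Answer: 7 7 10

Derivation:
After op 1 (delete): buffer="amhsufq" (len 7), cursors c1@4 c2@4 c3@6, authorship .......
After op 2 (insert('f')): buffer="amhsffuffq" (len 10), cursors c1@6 c2@6 c3@9, authorship ....12..3.
After op 3 (move_right): buffer="amhsffuffq" (len 10), cursors c1@7 c2@7 c3@10, authorship ....12..3.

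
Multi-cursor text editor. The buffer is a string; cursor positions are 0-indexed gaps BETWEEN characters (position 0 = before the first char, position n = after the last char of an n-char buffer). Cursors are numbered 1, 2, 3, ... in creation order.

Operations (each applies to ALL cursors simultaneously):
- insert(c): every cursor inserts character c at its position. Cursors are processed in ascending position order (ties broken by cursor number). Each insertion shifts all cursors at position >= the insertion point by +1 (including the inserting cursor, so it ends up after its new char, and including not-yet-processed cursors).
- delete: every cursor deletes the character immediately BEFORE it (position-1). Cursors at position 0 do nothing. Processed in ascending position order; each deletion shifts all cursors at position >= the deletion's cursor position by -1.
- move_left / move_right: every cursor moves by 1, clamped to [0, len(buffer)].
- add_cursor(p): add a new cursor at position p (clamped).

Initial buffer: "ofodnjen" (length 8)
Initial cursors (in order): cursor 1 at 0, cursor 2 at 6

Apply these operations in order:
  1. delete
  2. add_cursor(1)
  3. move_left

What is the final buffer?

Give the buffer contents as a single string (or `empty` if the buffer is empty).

After op 1 (delete): buffer="ofodnen" (len 7), cursors c1@0 c2@5, authorship .......
After op 2 (add_cursor(1)): buffer="ofodnen" (len 7), cursors c1@0 c3@1 c2@5, authorship .......
After op 3 (move_left): buffer="ofodnen" (len 7), cursors c1@0 c3@0 c2@4, authorship .......

Answer: ofodnen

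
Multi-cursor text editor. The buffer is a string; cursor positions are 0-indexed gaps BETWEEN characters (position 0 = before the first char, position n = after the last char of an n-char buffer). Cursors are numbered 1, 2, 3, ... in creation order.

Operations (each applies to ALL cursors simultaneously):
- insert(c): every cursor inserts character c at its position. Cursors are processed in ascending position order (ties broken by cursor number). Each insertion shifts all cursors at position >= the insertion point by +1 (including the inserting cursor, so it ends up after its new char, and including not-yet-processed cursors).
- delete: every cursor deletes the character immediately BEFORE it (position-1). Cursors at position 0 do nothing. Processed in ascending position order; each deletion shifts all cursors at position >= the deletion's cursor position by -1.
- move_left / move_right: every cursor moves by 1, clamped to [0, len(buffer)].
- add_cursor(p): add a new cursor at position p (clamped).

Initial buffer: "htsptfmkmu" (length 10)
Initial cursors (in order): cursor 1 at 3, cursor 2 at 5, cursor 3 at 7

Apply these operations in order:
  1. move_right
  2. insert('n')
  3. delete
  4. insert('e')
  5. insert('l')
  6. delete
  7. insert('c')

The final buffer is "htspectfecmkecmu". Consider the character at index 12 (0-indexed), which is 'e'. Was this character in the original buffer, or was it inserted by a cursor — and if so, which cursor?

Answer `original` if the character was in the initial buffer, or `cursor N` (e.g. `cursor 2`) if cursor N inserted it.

Answer: cursor 3

Derivation:
After op 1 (move_right): buffer="htsptfmkmu" (len 10), cursors c1@4 c2@6 c3@8, authorship ..........
After op 2 (insert('n')): buffer="htspntfnmknmu" (len 13), cursors c1@5 c2@8 c3@11, authorship ....1..2..3..
After op 3 (delete): buffer="htsptfmkmu" (len 10), cursors c1@4 c2@6 c3@8, authorship ..........
After op 4 (insert('e')): buffer="htspetfemkemu" (len 13), cursors c1@5 c2@8 c3@11, authorship ....1..2..3..
After op 5 (insert('l')): buffer="htspeltfelmkelmu" (len 16), cursors c1@6 c2@10 c3@14, authorship ....11..22..33..
After op 6 (delete): buffer="htspetfemkemu" (len 13), cursors c1@5 c2@8 c3@11, authorship ....1..2..3..
After op 7 (insert('c')): buffer="htspectfecmkecmu" (len 16), cursors c1@6 c2@10 c3@14, authorship ....11..22..33..
Authorship (.=original, N=cursor N): . . . . 1 1 . . 2 2 . . 3 3 . .
Index 12: author = 3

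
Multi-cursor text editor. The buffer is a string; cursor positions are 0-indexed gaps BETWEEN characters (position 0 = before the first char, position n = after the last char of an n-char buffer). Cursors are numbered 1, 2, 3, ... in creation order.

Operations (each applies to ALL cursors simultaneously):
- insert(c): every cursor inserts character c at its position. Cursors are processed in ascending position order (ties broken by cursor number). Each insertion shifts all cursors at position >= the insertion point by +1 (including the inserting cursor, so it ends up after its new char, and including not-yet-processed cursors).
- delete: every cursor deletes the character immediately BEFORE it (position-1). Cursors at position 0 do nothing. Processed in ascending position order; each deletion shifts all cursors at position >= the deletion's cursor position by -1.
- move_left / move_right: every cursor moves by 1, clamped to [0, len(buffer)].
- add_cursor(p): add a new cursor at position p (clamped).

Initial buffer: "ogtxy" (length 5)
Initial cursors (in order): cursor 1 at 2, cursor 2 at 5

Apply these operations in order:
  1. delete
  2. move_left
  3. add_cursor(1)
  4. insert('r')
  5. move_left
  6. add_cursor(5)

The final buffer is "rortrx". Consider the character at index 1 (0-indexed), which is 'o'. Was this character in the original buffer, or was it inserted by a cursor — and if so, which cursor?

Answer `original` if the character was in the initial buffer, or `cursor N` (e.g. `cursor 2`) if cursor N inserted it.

Answer: original

Derivation:
After op 1 (delete): buffer="otx" (len 3), cursors c1@1 c2@3, authorship ...
After op 2 (move_left): buffer="otx" (len 3), cursors c1@0 c2@2, authorship ...
After op 3 (add_cursor(1)): buffer="otx" (len 3), cursors c1@0 c3@1 c2@2, authorship ...
After op 4 (insert('r')): buffer="rortrx" (len 6), cursors c1@1 c3@3 c2@5, authorship 1.3.2.
After op 5 (move_left): buffer="rortrx" (len 6), cursors c1@0 c3@2 c2@4, authorship 1.3.2.
After op 6 (add_cursor(5)): buffer="rortrx" (len 6), cursors c1@0 c3@2 c2@4 c4@5, authorship 1.3.2.
Authorship (.=original, N=cursor N): 1 . 3 . 2 .
Index 1: author = original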